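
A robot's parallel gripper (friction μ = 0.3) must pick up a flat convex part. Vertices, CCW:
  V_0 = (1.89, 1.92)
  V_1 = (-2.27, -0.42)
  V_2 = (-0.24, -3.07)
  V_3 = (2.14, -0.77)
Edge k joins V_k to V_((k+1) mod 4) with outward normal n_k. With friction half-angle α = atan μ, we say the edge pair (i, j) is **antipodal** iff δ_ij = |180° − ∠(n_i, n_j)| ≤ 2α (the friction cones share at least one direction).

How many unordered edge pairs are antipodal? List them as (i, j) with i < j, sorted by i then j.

α = atan 0.3 = 16.70°;  2α = 33.40°
n_0 = (-0.4903, +0.8716)
n_1 = (-0.7938, -0.6081)
n_2 = (+0.6949, -0.7191)
n_3 = (+0.9957, +0.0925)
  (0,1): δ = 81.90°  ·
  (0,2): δ = 14.66°  ✓
  (0,3): δ = 65.95°  ·
  (1,2): δ = 83.43°  ·
  (1,3): δ = 32.14°  ✓
  (2,3): δ = 128.71°  ·
antipodal pairs: 2

count = 2; pairs: (0,2), (1,3)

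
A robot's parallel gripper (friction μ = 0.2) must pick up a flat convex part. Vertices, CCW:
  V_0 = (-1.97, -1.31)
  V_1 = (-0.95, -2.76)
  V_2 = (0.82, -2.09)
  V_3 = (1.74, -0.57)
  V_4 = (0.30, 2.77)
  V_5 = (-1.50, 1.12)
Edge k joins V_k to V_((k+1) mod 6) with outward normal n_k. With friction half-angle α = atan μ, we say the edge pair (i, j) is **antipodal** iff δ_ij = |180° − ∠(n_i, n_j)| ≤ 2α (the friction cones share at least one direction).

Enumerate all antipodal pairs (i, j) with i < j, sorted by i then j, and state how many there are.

α = atan 0.2 = 11.31°;  2α = 22.62°
n_0 = (-0.8179, -0.5754)
n_1 = (+0.3540, -0.9352)
n_2 = (+0.8555, -0.5178)
n_3 = (+0.9183, +0.3959)
n_4 = (-0.6757, +0.7372)
n_5 = (-0.9818, +0.1899)
  (0,1): δ = 104.39°  ·
  (0,2): δ = 66.31°  ·
  (0,3): δ = 11.80°  ✓
  (0,4): δ = 97.39°  ·
  (0,5): δ = 133.93°  ·
  (1,2): δ = 141.92°  ·
  (1,3): δ = 87.41°  ·
  (1,4): δ = 21.78°  ✓
  (1,5): δ = 58.32°  ·
  (2,3): δ = 125.49°  ·
  (2,4): δ = 16.30°  ✓
  (2,5): δ = 20.24°  ✓
  (3,4): δ = 70.81°  ·
  (3,5): δ = 34.27°  ·
  (4,5): δ = 143.46°  ·
antipodal pairs: 4

count = 4; pairs: (0,3), (1,4), (2,4), (2,5)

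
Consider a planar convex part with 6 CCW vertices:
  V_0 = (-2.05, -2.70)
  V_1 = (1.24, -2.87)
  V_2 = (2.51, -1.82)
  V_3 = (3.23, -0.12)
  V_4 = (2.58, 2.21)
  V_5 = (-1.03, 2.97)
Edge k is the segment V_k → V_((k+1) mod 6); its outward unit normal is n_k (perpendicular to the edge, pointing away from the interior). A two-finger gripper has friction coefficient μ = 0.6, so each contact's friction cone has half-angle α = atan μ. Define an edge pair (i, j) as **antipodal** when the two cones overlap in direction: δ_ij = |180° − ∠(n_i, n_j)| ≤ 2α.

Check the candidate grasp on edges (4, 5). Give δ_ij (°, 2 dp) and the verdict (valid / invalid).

α = atan 0.6 = 30.96°;  2α = 61.93°
edge 4: e_4 = (-3.61, +0.76);  n_4 = (+0.2060, +0.9785)
edge 5: e_5 = (-1.02, -5.67);  n_5 = (-0.9842, +0.1771)
∠(n_4, n_5) = 91.69°
δ = |180° − 91.69°| = 88.31°
88.31° > 2α = 61.93°  →  invalid

δ = 88.31°, invalid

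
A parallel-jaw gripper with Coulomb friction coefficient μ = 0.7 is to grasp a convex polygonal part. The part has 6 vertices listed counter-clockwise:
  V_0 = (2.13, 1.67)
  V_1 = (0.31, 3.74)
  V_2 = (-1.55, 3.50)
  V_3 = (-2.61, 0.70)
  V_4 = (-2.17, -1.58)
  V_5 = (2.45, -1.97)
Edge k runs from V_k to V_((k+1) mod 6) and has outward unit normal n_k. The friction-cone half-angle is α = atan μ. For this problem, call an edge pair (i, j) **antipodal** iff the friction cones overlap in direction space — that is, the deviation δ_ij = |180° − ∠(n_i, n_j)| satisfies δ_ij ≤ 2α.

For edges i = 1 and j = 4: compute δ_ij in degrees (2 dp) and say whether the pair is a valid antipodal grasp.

δ = 12.18°, valid

α = atan 0.7 = 34.99°;  2α = 69.98°
edge 1: e_1 = (-1.86, -0.24);  n_1 = (-0.1280, +0.9918)
edge 4: e_4 = (+4.62, -0.39);  n_4 = (-0.0841, -0.9965)
∠(n_1, n_4) = 167.82°
δ = |180° − 167.82°| = 12.18°
12.18° ≤ 2α = 69.98°  →  valid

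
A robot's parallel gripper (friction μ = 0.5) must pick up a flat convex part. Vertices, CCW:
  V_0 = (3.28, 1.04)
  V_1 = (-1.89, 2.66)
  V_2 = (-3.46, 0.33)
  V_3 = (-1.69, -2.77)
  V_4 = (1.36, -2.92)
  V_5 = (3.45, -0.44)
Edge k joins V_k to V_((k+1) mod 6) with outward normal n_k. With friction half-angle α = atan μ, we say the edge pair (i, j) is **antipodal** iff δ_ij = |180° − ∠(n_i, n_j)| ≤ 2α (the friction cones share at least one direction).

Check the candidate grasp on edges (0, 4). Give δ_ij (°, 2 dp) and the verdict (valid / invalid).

δ = 67.28°, invalid

α = atan 0.5 = 26.57°;  2α = 53.13°
edge 0: e_0 = (-5.17, +1.62);  n_0 = (+0.2990, +0.9542)
edge 4: e_4 = (+2.09, +2.48);  n_4 = (+0.7647, -0.6444)
∠(n_0, n_4) = 112.72°
δ = |180° − 112.72°| = 67.28°
67.28° > 2α = 53.13°  →  invalid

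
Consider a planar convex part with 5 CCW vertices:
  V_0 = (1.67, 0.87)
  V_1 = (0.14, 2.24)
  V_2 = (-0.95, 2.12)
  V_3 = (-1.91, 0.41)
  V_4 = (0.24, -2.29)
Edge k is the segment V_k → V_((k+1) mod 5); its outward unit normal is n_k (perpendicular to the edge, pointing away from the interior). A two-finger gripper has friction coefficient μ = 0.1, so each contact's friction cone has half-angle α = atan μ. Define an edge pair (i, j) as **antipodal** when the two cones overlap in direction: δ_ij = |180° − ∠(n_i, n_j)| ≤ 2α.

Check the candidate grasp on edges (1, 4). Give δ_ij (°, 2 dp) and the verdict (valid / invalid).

δ = 59.37°, invalid

α = atan 0.1 = 5.71°;  2α = 11.42°
edge 1: e_1 = (-1.09, -0.12);  n_1 = (-0.1094, +0.9940)
edge 4: e_4 = (+1.43, +3.16);  n_4 = (+0.9111, -0.4123)
∠(n_1, n_4) = 120.63°
δ = |180° − 120.63°| = 59.37°
59.37° > 2α = 11.42°  →  invalid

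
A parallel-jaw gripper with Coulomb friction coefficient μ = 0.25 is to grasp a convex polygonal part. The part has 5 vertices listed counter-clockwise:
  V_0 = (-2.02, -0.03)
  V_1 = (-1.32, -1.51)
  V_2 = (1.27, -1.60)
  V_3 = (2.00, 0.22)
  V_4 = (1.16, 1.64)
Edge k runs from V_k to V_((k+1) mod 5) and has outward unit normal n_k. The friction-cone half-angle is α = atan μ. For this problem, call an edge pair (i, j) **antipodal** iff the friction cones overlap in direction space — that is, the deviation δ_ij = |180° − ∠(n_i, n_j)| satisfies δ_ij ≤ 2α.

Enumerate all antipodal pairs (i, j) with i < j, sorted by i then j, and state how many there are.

α = atan 0.25 = 14.04°;  2α = 28.07°
n_0 = (-0.9040, -0.4276)
n_1 = (-0.0347, -0.9994)
n_2 = (+0.9281, -0.3723)
n_3 = (+0.8607, +0.5091)
n_4 = (-0.4649, +0.8853)
  (0,1): δ = 117.30°  ·
  (0,2): δ = 47.17°  ·
  (0,3): δ = 5.29°  ✓
  (0,4): δ = 92.39°  ·
  (1,2): δ = 109.87°  ·
  (1,3): δ = 57.40°  ·
  (1,4): δ = 29.70°  ·
  (2,3): δ = 127.54°  ·
  (2,4): δ = 40.44°  ·
  (3,4): δ = 92.90°  ·
antipodal pairs: 1

count = 1; pairs: (0,3)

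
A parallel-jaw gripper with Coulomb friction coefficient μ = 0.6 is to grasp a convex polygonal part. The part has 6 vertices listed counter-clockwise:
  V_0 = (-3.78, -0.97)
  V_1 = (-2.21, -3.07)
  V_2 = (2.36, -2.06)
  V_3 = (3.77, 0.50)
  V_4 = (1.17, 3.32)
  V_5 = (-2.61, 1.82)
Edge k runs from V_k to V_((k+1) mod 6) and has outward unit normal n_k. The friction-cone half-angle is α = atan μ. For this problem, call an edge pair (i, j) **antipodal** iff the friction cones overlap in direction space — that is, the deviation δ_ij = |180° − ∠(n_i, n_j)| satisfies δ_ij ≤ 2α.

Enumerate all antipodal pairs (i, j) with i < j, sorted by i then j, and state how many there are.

count = 6; pairs: (0,3), (1,3), (1,4), (1,5), (2,4), (2,5)

α = atan 0.6 = 30.96°;  2α = 61.93°
n_0 = (-0.8009, -0.5988)
n_1 = (+0.2158, -0.9764)
n_2 = (+0.8759, -0.4824)
n_3 = (+0.7352, +0.6778)
n_4 = (-0.3688, +0.9295)
n_5 = (-0.9222, +0.3867)
  (0,1): δ = 114.32°  ·
  (0,2): δ = 65.63°  ·
  (0,3): δ = 5.89°  ✓
  (0,4): δ = 74.86°  ·
  (0,5): δ = 120.47°  ·
  (1,2): δ = 131.31°  ·
  (1,3): δ = 59.79°  ✓
  (1,4): δ = 9.18°  ✓
  (1,5): δ = 54.79°  ✓
  (2,3): δ = 108.48°  ·
  (2,4): δ = 39.51°  ✓
  (2,5): δ = 6.09°  ✓
  (3,4): δ = 111.03°  ·
  (3,5): δ = 65.43°  ·
  (4,5): δ = 134.40°  ·
antipodal pairs: 6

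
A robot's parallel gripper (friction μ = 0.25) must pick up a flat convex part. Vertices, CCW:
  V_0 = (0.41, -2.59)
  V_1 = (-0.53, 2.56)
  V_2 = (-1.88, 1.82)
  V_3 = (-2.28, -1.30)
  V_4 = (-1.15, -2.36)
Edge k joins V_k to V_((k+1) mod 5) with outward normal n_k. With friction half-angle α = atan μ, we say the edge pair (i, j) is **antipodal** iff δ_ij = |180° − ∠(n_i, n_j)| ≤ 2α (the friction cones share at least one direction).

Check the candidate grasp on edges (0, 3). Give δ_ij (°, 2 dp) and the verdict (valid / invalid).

δ = 36.49°, invalid

α = atan 0.25 = 14.04°;  2α = 28.07°
edge 0: e_0 = (-0.94, +5.15);  n_0 = (+0.9837, +0.1796)
edge 3: e_3 = (+1.13, -1.06);  n_3 = (-0.6842, -0.7293)
∠(n_0, n_3) = 143.51°
δ = |180° − 143.51°| = 36.49°
36.49° > 2α = 28.07°  →  invalid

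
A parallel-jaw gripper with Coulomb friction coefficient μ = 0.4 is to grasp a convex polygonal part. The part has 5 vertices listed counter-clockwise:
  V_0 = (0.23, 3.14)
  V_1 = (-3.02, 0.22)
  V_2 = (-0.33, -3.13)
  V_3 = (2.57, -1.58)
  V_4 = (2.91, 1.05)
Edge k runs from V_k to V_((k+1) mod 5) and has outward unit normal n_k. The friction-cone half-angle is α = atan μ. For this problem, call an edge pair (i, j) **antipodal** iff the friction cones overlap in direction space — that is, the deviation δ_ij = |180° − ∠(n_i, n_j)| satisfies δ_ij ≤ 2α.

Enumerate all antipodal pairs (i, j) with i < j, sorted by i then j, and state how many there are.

α = atan 0.4 = 21.80°;  2α = 43.60°
n_0 = (-0.6683, +0.7439)
n_1 = (-0.7797, -0.6261)
n_2 = (+0.4714, -0.8819)
n_3 = (+0.9917, -0.1282)
n_4 = (+0.6150, +0.7886)
  (0,1): δ = 93.17°  ·
  (0,2): δ = 13.81°  ✓
  (0,3): δ = 40.70°  ✓
  (0,4): δ = 100.11°  ·
  (1,2): δ = 100.64°  ·
  (1,3): δ = 46.13°  ·
  (1,4): δ = 13.29°  ✓
  (2,3): δ = 125.49°  ·
  (2,4): δ = 66.07°  ·
  (3,4): δ = 120.58°  ·
antipodal pairs: 3

count = 3; pairs: (0,2), (0,3), (1,4)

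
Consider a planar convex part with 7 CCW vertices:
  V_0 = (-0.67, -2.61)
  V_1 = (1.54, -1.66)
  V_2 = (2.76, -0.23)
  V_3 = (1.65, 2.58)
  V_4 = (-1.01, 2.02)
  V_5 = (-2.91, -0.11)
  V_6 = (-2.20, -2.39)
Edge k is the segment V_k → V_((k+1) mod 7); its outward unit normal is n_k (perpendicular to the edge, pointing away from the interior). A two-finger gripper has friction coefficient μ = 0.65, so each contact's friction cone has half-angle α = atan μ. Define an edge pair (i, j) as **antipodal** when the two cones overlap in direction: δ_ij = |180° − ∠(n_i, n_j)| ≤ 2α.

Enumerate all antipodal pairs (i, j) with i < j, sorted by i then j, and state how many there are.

count = 10; pairs: (0,3), (0,4), (1,3), (1,4), (1,5), (2,4), (2,5), (2,6), (3,6), (4,6)

α = atan 0.65 = 33.02°;  2α = 66.05°
n_0 = (+0.3949, -0.9187)
n_1 = (+0.7608, -0.6490)
n_2 = (+0.9301, +0.3674)
n_3 = (-0.2060, +0.9785)
n_4 = (-0.7462, +0.6657)
n_5 = (-0.9548, -0.2973)
n_6 = (-0.1423, -0.9898)
  (0,1): δ = 153.73°  ·
  (0,2): δ = 91.71°  ·
  (0,3): δ = 11.37°  ✓
  (0,4): δ = 25.01°  ✓
  (0,5): δ = 84.04°  ·
  (0,6): δ = 148.56°  ·
  (1,2): δ = 117.98°  ·
  (1,3): δ = 37.64°  ✓
  (1,4): δ = 1.26°  ✓
  (1,5): δ = 57.77°  ✓
  (1,6): δ = 122.29°  ·
  (2,3): δ = 99.67°  ·
  (2,4): δ = 63.29°  ✓
  (2,5): δ = 4.26°  ✓
  (2,6): δ = 60.26°  ✓
  (3,4): δ = 143.62°  ·
  (3,5): δ = 84.59°  ·
  (3,6): δ = 20.07°  ✓
  (4,5): δ = 120.97°  ·
  (4,6): δ = 56.45°  ✓
  (5,6): δ = 115.48°  ·
antipodal pairs: 10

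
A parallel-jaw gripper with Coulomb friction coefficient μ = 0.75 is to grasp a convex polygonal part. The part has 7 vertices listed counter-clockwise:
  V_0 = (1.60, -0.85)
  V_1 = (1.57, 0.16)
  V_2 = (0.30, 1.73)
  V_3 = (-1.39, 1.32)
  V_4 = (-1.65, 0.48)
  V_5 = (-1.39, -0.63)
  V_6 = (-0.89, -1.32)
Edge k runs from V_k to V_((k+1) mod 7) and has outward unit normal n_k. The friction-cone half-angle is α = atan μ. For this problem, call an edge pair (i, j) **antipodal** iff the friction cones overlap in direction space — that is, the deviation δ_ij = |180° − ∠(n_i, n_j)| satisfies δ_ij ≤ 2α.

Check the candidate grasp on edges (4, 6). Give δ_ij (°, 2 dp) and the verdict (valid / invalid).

δ = 92.49°, invalid

α = atan 0.75 = 36.87°;  2α = 73.74°
edge 4: e_4 = (+0.26, -1.11);  n_4 = (-0.9736, -0.2281)
edge 6: e_6 = (+2.49, +0.47);  n_6 = (+0.1855, -0.9826)
∠(n_4, n_6) = 87.51°
δ = |180° − 87.51°| = 92.49°
92.49° > 2α = 73.74°  →  invalid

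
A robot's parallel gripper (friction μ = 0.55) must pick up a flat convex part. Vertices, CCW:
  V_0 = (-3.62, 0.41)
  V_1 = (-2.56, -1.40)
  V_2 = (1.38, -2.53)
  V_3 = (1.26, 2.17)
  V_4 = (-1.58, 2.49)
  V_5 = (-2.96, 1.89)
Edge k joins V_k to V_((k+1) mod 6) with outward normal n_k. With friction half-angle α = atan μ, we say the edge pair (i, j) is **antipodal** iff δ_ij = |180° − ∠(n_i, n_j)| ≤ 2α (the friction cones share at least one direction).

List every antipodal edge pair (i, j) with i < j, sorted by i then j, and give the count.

α = atan 0.55 = 28.81°;  2α = 57.62°
n_0 = (-0.8629, -0.5054)
n_1 = (-0.2757, -0.9612)
n_2 = (+0.9997, +0.0255)
n_3 = (+0.1120, +0.9937)
n_4 = (-0.3987, +0.9171)
n_5 = (-0.9133, +0.4073)
  (0,1): δ = 136.36°  ·
  (0,2): δ = 28.89°  ✓
  (0,3): δ = 53.22°  ✓
  (0,4): δ = 83.14°  ·
  (0,5): δ = 125.61°  ·
  (1,2): δ = 72.53°  ·
  (1,3): δ = 9.57°  ✓
  (1,4): δ = 39.50°  ✓
  (1,5): δ = 81.97°  ·
  (2,3): δ = 97.89°  ·
  (2,4): δ = 67.96°  ·
  (2,5): δ = 25.50°  ✓
  (3,4): δ = 150.07°  ·
  (3,5): δ = 107.61°  ·
  (4,5): δ = 137.53°  ·
antipodal pairs: 5

count = 5; pairs: (0,2), (0,3), (1,3), (1,4), (2,5)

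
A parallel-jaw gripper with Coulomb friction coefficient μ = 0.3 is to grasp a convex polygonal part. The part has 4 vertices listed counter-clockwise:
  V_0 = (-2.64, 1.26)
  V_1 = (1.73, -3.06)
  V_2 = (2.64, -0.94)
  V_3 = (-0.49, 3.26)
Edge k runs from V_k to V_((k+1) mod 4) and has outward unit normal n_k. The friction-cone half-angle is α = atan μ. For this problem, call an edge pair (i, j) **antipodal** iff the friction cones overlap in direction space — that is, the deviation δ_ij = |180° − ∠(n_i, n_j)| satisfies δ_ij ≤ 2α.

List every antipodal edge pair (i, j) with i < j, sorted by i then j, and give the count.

α = atan 0.3 = 16.70°;  2α = 33.40°
n_0 = (-0.7030, -0.7112)
n_1 = (+0.9189, -0.3944)
n_2 = (+0.8018, +0.5976)
n_3 = (-0.6811, +0.7322)
  (0,1): δ = 68.56°  ·
  (0,2): δ = 8.63°  ✓
  (0,3): δ = 87.60°  ·
  (1,2): δ = 120.07°  ·
  (1,3): δ = 23.84°  ✓
  (2,3): δ = 83.76°  ·
antipodal pairs: 2

count = 2; pairs: (0,2), (1,3)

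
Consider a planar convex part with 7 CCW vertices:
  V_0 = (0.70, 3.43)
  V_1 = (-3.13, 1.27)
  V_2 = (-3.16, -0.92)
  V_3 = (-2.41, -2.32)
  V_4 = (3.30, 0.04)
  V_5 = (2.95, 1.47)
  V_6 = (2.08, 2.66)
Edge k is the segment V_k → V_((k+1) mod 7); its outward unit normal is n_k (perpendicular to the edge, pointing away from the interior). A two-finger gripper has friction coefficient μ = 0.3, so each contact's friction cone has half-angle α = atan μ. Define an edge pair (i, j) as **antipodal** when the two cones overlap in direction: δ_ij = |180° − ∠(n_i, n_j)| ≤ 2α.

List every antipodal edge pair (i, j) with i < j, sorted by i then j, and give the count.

count = 5; pairs: (0,3), (1,4), (2,4), (2,5), (2,6)

α = atan 0.3 = 16.70°;  2α = 33.40°
n_0 = (-0.4912, +0.8710)
n_1 = (-0.9999, +0.0137)
n_2 = (-0.8815, -0.4722)
n_3 = (+0.3820, -0.9242)
n_4 = (+0.9713, +0.2377)
n_5 = (+0.8073, +0.5902)
n_6 = (+0.4873, +0.8733)
  (0,1): δ = 120.21°  ·
  (0,2): δ = 91.24°  ·
  (0,3): δ = 6.97°  ✓
  (0,4): δ = 74.33°  ·
  (0,5): δ = 96.75°  ·
  (0,6): δ = 121.42°  ·
  (1,2): δ = 151.04°  ·
  (1,3): δ = 66.76°  ·
  (1,4): δ = 14.54°  ✓
  (1,5): δ = 36.96°  ·
  (1,6): δ = 61.62°  ·
  (2,3): δ = 95.72°  ·
  (2,4): δ = 14.43°  ✓
  (2,5): δ = 7.99°  ✓
  (2,6): δ = 32.66°  ✓
  (3,4): δ = 98.70°  ·
  (3,5): δ = 76.29°  ·
  (3,6): δ = 51.62°  ·
  (4,5): δ = 157.58°  ·
  (4,6): δ = 132.91°  ·
  (5,6): δ = 155.33°  ·
antipodal pairs: 5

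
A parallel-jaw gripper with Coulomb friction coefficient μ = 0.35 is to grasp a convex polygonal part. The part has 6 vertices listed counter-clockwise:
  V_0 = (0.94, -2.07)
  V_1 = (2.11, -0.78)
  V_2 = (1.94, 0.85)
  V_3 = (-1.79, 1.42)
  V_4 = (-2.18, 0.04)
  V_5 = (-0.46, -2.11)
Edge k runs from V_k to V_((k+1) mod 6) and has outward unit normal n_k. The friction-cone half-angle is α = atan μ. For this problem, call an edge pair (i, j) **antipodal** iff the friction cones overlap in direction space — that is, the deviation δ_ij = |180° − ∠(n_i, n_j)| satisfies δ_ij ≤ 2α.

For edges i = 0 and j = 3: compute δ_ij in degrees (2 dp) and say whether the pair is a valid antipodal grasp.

α = atan 0.35 = 19.29°;  2α = 38.58°
edge 0: e_0 = (+1.17, +1.29);  n_0 = (+0.7407, -0.6718)
edge 3: e_3 = (-0.39, -1.38);  n_3 = (-0.9623, +0.2720)
∠(n_0, n_3) = 153.57°
δ = |180° − 153.57°| = 26.43°
26.43° ≤ 2α = 38.58°  →  valid

δ = 26.43°, valid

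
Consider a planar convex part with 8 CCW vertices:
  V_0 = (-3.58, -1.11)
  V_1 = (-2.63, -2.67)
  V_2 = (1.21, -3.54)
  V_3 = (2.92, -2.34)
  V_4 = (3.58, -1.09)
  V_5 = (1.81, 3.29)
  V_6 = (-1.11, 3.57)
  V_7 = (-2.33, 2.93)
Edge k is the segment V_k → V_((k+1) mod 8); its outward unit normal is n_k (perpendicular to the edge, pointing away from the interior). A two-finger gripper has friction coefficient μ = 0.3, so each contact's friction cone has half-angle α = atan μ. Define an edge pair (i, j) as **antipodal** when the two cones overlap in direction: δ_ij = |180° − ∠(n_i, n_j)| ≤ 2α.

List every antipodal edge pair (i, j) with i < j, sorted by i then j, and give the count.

α = atan 0.3 = 16.70°;  2α = 33.40°
n_0 = (-0.8541, -0.5201)
n_1 = (-0.2210, -0.9753)
n_2 = (+0.5744, -0.8186)
n_3 = (+0.8843, -0.4669)
n_4 = (+0.9272, +0.3747)
n_5 = (+0.0955, +0.9954)
n_6 = (-0.4645, +0.8855)
n_7 = (-0.9553, +0.2956)
  (0,1): δ = 134.11°  ·
  (0,2): δ = 86.28°  ·
  (0,3): δ = 59.17°  ·
  (0,4): δ = 9.34°  ✓
  (0,5): δ = 53.18°  ·
  (0,6): δ = 86.34°  ·
  (0,7): δ = 131.47°  ·
  (1,2): δ = 132.18°  ·
  (1,3): δ = 105.07°  ·
  (1,4): δ = 55.23°  ·
  (1,5): δ = 7.29°  ✓
  (1,6): δ = 40.45°  ·
  (1,7): δ = 85.57°  ·
  (2,3): δ = 152.89°  ·
  (2,4): δ = 103.06°  ·
  (2,5): δ = 40.54°  ·
  (2,6): δ = 7.38°  ✓
  (2,7): δ = 37.75°  ·
  (3,4): δ = 130.16°  ·
  (3,5): δ = 67.64°  ·
  (3,6): δ = 34.48°  ·
  (3,7): δ = 10.64°  ✓
  (4,5): δ = 117.48°  ·
  (4,6): δ = 84.32°  ·
  (4,7): δ = 39.20°  ·
  (5,6): δ = 146.84°  ·
  (5,7): δ = 101.72°  ·
  (6,7): δ = 134.87°  ·
antipodal pairs: 4

count = 4; pairs: (0,4), (1,5), (2,6), (3,7)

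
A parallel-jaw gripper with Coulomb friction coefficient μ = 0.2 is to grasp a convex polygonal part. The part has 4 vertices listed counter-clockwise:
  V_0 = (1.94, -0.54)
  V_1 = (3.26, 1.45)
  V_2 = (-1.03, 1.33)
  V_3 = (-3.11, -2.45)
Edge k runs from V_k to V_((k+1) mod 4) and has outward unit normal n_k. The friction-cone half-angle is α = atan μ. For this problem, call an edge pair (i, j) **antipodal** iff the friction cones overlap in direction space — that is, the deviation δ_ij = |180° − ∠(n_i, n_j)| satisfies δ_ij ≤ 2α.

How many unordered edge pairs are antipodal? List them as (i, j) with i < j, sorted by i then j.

count = 2; pairs: (0,2), (1,3)

α = atan 0.2 = 11.31°;  2α = 22.62°
n_0 = (+0.8333, -0.5528)
n_1 = (-0.0280, +0.9996)
n_2 = (-0.8761, +0.4821)
n_3 = (+0.3538, -0.9353)
  (0,1): δ = 54.84°  ·
  (0,2): δ = 4.73°  ✓
  (0,3): δ = 144.27°  ·
  (1,2): δ = 120.42°  ·
  (1,3): δ = 19.12°  ✓
  (2,3): δ = 40.46°  ·
antipodal pairs: 2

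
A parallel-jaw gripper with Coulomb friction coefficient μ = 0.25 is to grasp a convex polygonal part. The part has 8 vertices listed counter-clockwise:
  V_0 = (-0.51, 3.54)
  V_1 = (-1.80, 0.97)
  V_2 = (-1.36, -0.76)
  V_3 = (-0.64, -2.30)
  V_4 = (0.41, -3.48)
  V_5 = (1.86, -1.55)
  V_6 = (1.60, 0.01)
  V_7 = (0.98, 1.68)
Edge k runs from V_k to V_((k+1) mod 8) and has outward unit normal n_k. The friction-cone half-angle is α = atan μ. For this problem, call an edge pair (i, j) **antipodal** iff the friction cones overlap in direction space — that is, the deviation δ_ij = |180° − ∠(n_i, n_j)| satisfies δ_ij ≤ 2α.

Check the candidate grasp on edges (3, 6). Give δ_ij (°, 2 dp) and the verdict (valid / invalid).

α = atan 0.25 = 14.04°;  2α = 28.07°
edge 3: e_3 = (+1.05, -1.18);  n_3 = (-0.7471, -0.6648)
edge 6: e_6 = (-0.62, +1.67);  n_6 = (+0.9375, +0.3480)
∠(n_3, n_6) = 158.70°
δ = |180° − 158.70°| = 21.30°
21.30° ≤ 2α = 28.07°  →  valid

δ = 21.30°, valid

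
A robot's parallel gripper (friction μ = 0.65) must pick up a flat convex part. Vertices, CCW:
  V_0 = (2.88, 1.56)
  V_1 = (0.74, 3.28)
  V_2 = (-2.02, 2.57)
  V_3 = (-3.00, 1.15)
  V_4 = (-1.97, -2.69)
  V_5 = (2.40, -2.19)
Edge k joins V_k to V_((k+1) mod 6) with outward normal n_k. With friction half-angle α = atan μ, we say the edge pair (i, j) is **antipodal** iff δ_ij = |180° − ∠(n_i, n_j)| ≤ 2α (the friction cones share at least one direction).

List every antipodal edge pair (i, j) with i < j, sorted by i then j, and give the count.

α = atan 0.65 = 33.02°;  2α = 66.05°
n_0 = (+0.6265, +0.7794)
n_1 = (-0.2491, +0.9685)
n_2 = (-0.8230, +0.5680)
n_3 = (-0.9659, -0.2591)
n_4 = (+0.1137, -0.9935)
n_5 = (+0.9919, -0.1270)
  (0,1): δ = 126.78°  ·
  (0,2): δ = 85.82°  ·
  (0,3): δ = 36.19°  ✓
  (0,4): δ = 45.32°  ✓
  (0,5): δ = 121.50°  ·
  (1,2): δ = 139.04°  ·
  (1,3): δ = 89.41°  ·
  (1,4): δ = 7.90°  ✓
  (1,5): δ = 68.28°  ·
  (2,3): δ = 130.37°  ·
  (2,4): δ = 48.86°  ✓
  (2,5): δ = 27.32°  ✓
  (3,4): δ = 98.49°  ·
  (3,5): δ = 22.31°  ✓
  (4,5): δ = 103.82°  ·
antipodal pairs: 6

count = 6; pairs: (0,3), (0,4), (1,4), (2,4), (2,5), (3,5)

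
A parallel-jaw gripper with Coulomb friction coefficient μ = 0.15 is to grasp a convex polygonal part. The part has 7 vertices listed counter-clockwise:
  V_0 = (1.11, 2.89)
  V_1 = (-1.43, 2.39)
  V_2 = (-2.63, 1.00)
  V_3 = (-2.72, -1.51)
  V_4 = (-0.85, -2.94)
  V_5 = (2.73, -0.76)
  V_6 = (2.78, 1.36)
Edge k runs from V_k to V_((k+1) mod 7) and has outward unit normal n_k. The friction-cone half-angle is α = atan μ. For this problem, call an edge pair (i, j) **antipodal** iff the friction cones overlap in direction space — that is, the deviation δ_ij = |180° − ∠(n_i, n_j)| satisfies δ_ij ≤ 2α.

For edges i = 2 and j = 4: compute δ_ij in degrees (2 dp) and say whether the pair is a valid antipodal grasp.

α = atan 0.15 = 8.53°;  2α = 17.06°
edge 2: e_2 = (-0.09, -2.51);  n_2 = (-0.9994, +0.0358)
edge 4: e_4 = (+3.58, +2.18);  n_4 = (+0.5201, -0.8541)
∠(n_2, n_4) = 123.39°
δ = |180° − 123.39°| = 56.61°
56.61° > 2α = 17.06°  →  invalid

δ = 56.61°, invalid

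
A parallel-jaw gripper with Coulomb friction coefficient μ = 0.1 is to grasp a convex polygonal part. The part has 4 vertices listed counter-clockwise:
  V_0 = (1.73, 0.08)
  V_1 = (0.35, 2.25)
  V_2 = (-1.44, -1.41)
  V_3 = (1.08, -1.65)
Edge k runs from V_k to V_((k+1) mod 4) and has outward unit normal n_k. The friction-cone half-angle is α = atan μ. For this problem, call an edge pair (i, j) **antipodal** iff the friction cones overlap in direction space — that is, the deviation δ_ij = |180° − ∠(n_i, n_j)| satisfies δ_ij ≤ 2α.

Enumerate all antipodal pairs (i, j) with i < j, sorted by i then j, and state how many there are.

count = 1; pairs: (1,3)

α = atan 0.1 = 5.71°;  2α = 11.42°
n_0 = (+0.8438, +0.5366)
n_1 = (-0.8983, +0.4393)
n_2 = (-0.0948, -0.9955)
n_3 = (+0.9361, -0.3517)
  (0,1): δ = 58.52°  ·
  (0,2): δ = 52.11°  ·
  (0,3): δ = 126.95°  ·
  (1,2): δ = 69.38°  ·
  (1,3): δ = 5.47°  ✓
  (2,3): δ = 105.15°  ·
antipodal pairs: 1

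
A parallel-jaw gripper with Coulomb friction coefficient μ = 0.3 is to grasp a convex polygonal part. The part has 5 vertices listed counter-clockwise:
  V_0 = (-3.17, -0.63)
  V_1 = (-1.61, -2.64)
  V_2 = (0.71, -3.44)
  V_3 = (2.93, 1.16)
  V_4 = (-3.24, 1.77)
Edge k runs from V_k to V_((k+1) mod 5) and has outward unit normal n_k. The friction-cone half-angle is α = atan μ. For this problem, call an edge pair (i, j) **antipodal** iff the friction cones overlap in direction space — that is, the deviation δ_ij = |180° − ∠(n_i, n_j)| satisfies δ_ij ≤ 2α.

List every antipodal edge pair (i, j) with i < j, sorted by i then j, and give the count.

count = 2; pairs: (1,3), (2,4)

α = atan 0.3 = 16.70°;  2α = 33.40°
n_0 = (-0.7900, -0.6131)
n_1 = (-0.3260, -0.9454)
n_2 = (+0.9006, -0.4346)
n_3 = (+0.0984, +0.9951)
n_4 = (-0.9996, -0.0292)
  (0,1): δ = 146.84°  ·
  (0,2): δ = 63.58°  ·
  (0,3): δ = 46.54°  ·
  (0,4): δ = 143.85°  ·
  (1,2): δ = 96.74°  ·
  (1,3): δ = 13.38°  ✓
  (1,4): δ = 110.70°  ·
  (2,3): δ = 69.88°  ·
  (2,4): δ = 27.43°  ✓
  (3,4): δ = 82.68°  ·
antipodal pairs: 2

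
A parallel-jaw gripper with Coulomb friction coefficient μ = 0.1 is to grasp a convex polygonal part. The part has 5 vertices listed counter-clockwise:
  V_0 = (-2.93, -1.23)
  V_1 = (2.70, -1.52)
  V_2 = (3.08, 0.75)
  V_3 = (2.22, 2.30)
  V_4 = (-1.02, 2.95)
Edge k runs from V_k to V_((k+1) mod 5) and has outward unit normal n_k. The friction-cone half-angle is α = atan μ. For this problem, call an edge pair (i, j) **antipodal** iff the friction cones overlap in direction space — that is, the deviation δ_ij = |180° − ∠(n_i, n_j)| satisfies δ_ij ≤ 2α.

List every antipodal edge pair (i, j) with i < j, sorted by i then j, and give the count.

count = 1; pairs: (0,3)

α = atan 0.1 = 5.71°;  2α = 11.42°
n_0 = (-0.0514, -0.9987)
n_1 = (+0.9863, -0.1651)
n_2 = (+0.8744, +0.4852)
n_3 = (+0.1967, +0.9805)
n_4 = (-0.9095, +0.4156)
  (0,1): δ = 96.55°  ·
  (0,2): δ = 58.03°  ·
  (0,3): δ = 8.40°  ✓
  (0,4): δ = 68.39°  ·
  (1,2): δ = 141.47°  ·
  (1,3): δ = 91.84°  ·
  (1,4): δ = 15.05°  ·
  (2,3): δ = 130.37°  ·
  (2,4): δ = 53.58°  ·
  (3,4): δ = 103.21°  ·
antipodal pairs: 1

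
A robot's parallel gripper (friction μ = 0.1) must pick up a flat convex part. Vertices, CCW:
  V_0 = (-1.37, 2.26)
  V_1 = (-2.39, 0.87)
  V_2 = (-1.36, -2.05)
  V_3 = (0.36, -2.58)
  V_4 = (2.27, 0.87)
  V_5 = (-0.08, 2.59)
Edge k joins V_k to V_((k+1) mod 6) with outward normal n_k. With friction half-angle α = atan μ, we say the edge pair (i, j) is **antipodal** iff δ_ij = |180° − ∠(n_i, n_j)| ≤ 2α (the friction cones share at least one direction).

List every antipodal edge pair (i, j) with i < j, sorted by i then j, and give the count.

count = 1; pairs: (0,3)

α = atan 0.1 = 5.71°;  2α = 11.42°
n_0 = (-0.8062, +0.5916)
n_1 = (-0.9430, -0.3327)
n_2 = (-0.2945, -0.9557)
n_3 = (+0.8749, -0.4844)
n_4 = (+0.5906, +0.8070)
n_5 = (-0.2478, +0.9688)
  (0,1): δ = 124.30°  ·
  (0,2): δ = 70.85°  ·
  (0,3): δ = 7.30°  ✓
  (0,4): δ = 90.07°  ·
  (0,5): δ = 140.62°  ·
  (1,2): δ = 126.56°  ·
  (1,3): δ = 48.40°  ·
  (1,4): δ = 34.37°  ·
  (1,5): δ = 84.92°  ·
  (2,3): δ = 101.84°  ·
  (2,4): δ = 19.07°  ·
  (2,5): δ = 31.48°  ·
  (3,4): δ = 97.23°  ·
  (3,5): δ = 46.68°  ·
  (4,5): δ = 129.45°  ·
antipodal pairs: 1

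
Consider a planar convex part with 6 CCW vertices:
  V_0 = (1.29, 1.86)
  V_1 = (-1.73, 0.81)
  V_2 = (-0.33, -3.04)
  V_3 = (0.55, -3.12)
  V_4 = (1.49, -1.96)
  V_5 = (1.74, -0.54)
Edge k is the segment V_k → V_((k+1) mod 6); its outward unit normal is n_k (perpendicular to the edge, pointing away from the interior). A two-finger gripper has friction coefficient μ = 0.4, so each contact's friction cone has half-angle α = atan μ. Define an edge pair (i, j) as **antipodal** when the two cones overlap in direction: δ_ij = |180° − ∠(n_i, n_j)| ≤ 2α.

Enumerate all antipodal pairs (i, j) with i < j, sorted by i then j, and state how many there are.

α = atan 0.4 = 21.80°;  2α = 43.60°
n_0 = (-0.3284, +0.9445)
n_1 = (-0.9398, -0.3417)
n_2 = (-0.0905, -0.9959)
n_3 = (+0.7769, -0.6296)
n_4 = (+0.9849, -0.1734)
n_5 = (+0.9829, +0.1843)
  (0,1): δ = 89.19°  ·
  (0,2): δ = 24.37°  ✓
  (0,3): δ = 31.81°  ✓
  (0,4): δ = 60.84°  ·
  (0,5): δ = 81.45°  ·
  (1,2): δ = 115.18°  ·
  (1,3): δ = 59.00°  ·
  (1,4): δ = 29.97°  ✓
  (1,5): δ = 9.36°  ✓
  (2,3): δ = 123.82°  ·
  (2,4): δ = 94.79°  ·
  (2,5): δ = 74.19°  ·
  (3,4): δ = 150.97°  ·
  (3,5): δ = 130.36°  ·
  (4,5): δ = 159.40°  ·
antipodal pairs: 4

count = 4; pairs: (0,2), (0,3), (1,4), (1,5)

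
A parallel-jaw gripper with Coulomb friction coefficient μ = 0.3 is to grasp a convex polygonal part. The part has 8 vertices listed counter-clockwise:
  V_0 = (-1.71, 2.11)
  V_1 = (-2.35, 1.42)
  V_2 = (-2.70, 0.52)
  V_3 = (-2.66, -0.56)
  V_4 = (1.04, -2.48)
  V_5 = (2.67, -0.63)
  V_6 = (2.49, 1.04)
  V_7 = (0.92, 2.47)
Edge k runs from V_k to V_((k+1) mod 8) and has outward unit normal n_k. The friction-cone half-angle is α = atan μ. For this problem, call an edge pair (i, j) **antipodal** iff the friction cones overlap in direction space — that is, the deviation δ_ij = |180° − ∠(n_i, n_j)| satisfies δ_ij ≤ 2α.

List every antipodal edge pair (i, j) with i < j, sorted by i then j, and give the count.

count = 5; pairs: (0,4), (1,4), (1,5), (2,5), (3,6)

α = atan 0.3 = 16.70°;  2α = 33.40°
n_0 = (-0.7332, +0.6800)
n_1 = (-0.9320, +0.3624)
n_2 = (-0.9993, -0.0370)
n_3 = (-0.4606, -0.8876)
n_4 = (+0.7503, -0.6611)
n_5 = (+0.9942, +0.1072)
n_6 = (+0.6734, +0.7393)
n_7 = (-0.1356, +0.9908)
  (0,1): δ = 158.40°  ·
  (0,2): δ = 135.03°  ·
  (0,3): δ = 74.58°  ·
  (0,4): δ = 1.46°  ✓
  (0,5): δ = 49.00°  ·
  (0,6): δ = 90.52°  ·
  (0,7): δ = 140.64°  ·
  (1,2): δ = 156.63°  ·
  (1,3): δ = 96.18°  ·
  (1,4): δ = 20.13°  ✓
  (1,5): δ = 27.40°  ✓
  (1,6): δ = 68.92°  ·
  (1,7): δ = 119.04°  ·
  (2,3): δ = 119.55°  ·
  (2,4): δ = 43.50°  ·
  (2,5): δ = 4.03°  ✓
  (2,6): δ = 45.55°  ·
  (2,7): δ = 95.67°  ·
  (3,4): δ = 103.96°  ·
  (3,5): δ = 56.42°  ·
  (3,6): δ = 14.90°  ✓
  (3,7): δ = 35.22°  ·
  (4,5): δ = 132.47°  ·
  (4,6): δ = 90.95°  ·
  (4,7): δ = 40.82°  ·
  (5,6): δ = 138.48°  ·
  (5,7): δ = 88.36°  ·
  (6,7): δ = 129.88°  ·
antipodal pairs: 5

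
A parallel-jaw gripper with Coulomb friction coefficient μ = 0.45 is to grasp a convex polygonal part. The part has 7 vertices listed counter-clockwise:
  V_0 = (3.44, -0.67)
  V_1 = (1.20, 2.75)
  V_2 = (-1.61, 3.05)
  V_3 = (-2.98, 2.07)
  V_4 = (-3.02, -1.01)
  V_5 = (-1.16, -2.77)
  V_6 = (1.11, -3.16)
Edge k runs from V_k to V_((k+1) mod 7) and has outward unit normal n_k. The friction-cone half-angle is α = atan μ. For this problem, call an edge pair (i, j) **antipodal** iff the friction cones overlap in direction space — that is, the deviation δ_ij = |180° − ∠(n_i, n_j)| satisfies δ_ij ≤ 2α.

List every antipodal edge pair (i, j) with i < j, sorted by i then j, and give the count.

α = atan 0.45 = 24.23°;  2α = 48.46°
n_0 = (+0.8365, +0.5479)
n_1 = (+0.1062, +0.9943)
n_2 = (-0.5818, +0.8133)
n_3 = (-0.9999, +0.0130)
n_4 = (-0.6873, -0.7264)
n_5 = (-0.1693, -0.9856)
n_6 = (+0.7302, -0.6833)
  (0,1): δ = 129.32°  ·
  (0,2): δ = 87.65°  ·
  (0,3): δ = 33.97°  ✓
  (0,4): δ = 13.36°  ✓
  (0,5): δ = 47.03°  ✓
  (0,6): δ = 103.68°  ·
  (1,2): δ = 138.33°  ·
  (1,3): δ = 84.65°  ·
  (1,4): δ = 37.32°  ✓
  (1,5): δ = 3.65°  ✓
  (1,6): δ = 53.00°  ·
  (2,3): δ = 126.32°  ·
  (2,4): δ = 78.99°  ·
  (2,5): δ = 45.33°  ✓
  (2,6): δ = 11.32°  ✓
  (3,4): δ = 132.67°  ·
  (3,5): δ = 99.00°  ·
  (3,6): δ = 42.35°  ✓
  (4,5): δ = 146.33°  ·
  (4,6): δ = 89.68°  ·
  (5,6): δ = 123.35°  ·
antipodal pairs: 8

count = 8; pairs: (0,3), (0,4), (0,5), (1,4), (1,5), (2,5), (2,6), (3,6)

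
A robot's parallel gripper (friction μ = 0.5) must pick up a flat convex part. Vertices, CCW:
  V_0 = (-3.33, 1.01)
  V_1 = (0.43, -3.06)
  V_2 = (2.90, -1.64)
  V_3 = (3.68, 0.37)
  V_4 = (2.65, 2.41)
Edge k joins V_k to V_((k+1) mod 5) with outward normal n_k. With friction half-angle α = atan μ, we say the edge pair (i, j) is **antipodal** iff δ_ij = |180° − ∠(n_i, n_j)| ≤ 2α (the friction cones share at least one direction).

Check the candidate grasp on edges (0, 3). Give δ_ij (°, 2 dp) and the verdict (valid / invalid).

δ = 15.94°, valid

α = atan 0.5 = 26.57°;  2α = 53.13°
edge 0: e_0 = (+3.76, -4.07);  n_0 = (-0.7345, -0.6786)
edge 3: e_3 = (-1.03, +2.04);  n_3 = (+0.8927, +0.4507)
∠(n_0, n_3) = 164.06°
δ = |180° − 164.06°| = 15.94°
15.94° ≤ 2α = 53.13°  →  valid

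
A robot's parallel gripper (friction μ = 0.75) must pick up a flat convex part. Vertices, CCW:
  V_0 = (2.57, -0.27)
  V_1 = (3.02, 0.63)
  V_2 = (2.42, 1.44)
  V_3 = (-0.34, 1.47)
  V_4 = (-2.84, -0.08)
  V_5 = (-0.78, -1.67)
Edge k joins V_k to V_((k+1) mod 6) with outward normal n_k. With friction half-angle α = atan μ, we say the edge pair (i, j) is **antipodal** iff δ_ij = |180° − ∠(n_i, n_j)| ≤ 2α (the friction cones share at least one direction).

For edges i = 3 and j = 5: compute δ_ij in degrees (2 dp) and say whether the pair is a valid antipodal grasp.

α = atan 0.75 = 36.87°;  2α = 73.74°
edge 3: e_3 = (-2.50, -1.55);  n_3 = (-0.5269, +0.8499)
edge 5: e_5 = (+3.35, +1.40);  n_5 = (+0.3856, -0.9227)
∠(n_3, n_5) = 170.88°
δ = |180° − 170.88°| = 9.12°
9.12° ≤ 2α = 73.74°  →  valid

δ = 9.12°, valid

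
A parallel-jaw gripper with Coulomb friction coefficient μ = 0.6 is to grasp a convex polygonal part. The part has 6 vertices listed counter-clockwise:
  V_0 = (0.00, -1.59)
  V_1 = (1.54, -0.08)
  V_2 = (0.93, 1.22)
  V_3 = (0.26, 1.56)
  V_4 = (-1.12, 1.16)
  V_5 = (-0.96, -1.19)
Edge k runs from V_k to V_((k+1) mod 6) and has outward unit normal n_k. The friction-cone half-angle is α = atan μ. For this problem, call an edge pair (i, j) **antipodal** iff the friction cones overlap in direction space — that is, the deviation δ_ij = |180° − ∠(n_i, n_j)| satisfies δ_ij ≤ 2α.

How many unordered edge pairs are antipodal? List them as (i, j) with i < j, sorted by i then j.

α = atan 0.6 = 30.96°;  2α = 61.93°
n_0 = (+0.7001, -0.7140)
n_1 = (+0.9053, +0.4248)
n_2 = (+0.4525, +0.8917)
n_3 = (-0.2784, +0.9605)
n_4 = (-0.9977, -0.0679)
n_5 = (-0.3846, -0.9231)
  (0,1): δ = 109.30°  ·
  (0,2): δ = 71.34°  ·
  (0,3): δ = 28.27°  ✓
  (0,4): δ = 49.46°  ✓
  (0,5): δ = 112.94°  ·
  (1,2): δ = 142.04°  ·
  (1,3): δ = 98.97°  ·
  (1,4): δ = 21.24°  ✓
  (1,5): δ = 42.24°  ✓
  (2,3): δ = 136.93°  ·
  (2,4): δ = 59.20°  ✓
  (2,5): δ = 4.29°  ✓
  (3,4): δ = 102.27°  ·
  (3,5): δ = 38.78°  ✓
  (4,5): δ = 116.51°  ·
antipodal pairs: 7

count = 7; pairs: (0,3), (0,4), (1,4), (1,5), (2,4), (2,5), (3,5)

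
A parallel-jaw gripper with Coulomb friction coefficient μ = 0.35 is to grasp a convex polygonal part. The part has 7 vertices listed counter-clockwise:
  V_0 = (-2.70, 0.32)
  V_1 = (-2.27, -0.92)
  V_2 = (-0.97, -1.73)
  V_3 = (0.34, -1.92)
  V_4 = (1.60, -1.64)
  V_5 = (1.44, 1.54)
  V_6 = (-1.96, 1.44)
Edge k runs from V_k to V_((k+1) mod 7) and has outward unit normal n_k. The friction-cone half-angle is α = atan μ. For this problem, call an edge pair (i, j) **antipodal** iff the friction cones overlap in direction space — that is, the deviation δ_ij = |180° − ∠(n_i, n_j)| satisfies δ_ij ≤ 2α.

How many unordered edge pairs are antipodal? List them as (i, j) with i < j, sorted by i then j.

count = 5; pairs: (0,4), (1,5), (2,5), (3,5), (4,6)

α = atan 0.35 = 19.29°;  2α = 38.58°
n_0 = (-0.9448, -0.3276)
n_1 = (-0.5288, -0.8487)
n_2 = (-0.1435, -0.9896)
n_3 = (+0.2169, -0.9762)
n_4 = (+0.9987, +0.0503)
n_5 = (-0.0294, +0.9996)
n_6 = (-0.8343, +0.5513)
  (0,1): δ = 141.05°  ·
  (0,2): δ = 117.38°  ·
  (0,3): δ = 96.60°  ·
  (0,4): δ = 16.24°  ✓
  (0,5): δ = 72.56°  ·
  (0,6): δ = 127.42°  ·
  (1,2): δ = 156.33°  ·
  (1,3): δ = 135.55°  ·
  (1,4): δ = 55.19°  ·
  (1,5): δ = 33.61°  ✓
  (1,6): δ = 88.47°  ·
  (2,3): δ = 159.22°  ·
  (2,4): δ = 78.87°  ·
  (2,5): δ = 9.94°  ✓
  (2,6): δ = 64.80°  ·
  (3,4): δ = 99.65°  ·
  (3,5): δ = 10.84°  ✓
  (3,6): δ = 44.02°  ·
  (4,5): δ = 91.20°  ·
  (4,6): δ = 36.33°  ✓
  (5,6): δ = 125.14°  ·
antipodal pairs: 5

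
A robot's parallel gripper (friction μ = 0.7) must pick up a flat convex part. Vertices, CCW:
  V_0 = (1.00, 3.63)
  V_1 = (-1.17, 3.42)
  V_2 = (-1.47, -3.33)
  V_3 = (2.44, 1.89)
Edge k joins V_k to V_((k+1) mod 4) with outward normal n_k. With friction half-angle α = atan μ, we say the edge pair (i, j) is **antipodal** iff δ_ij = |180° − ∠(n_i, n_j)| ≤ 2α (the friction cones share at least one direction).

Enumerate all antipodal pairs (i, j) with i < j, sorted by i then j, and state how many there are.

α = atan 0.7 = 34.99°;  2α = 69.98°
n_0 = (-0.0963, +0.9954)
n_1 = (-0.9990, +0.0444)
n_2 = (+0.8004, -0.5995)
n_3 = (+0.7704, +0.6376)
  (0,1): δ = 98.07°  ·
  (0,2): δ = 47.64°  ✓
  (0,3): δ = 124.08°  ·
  (1,2): δ = 34.29°  ✓
  (1,3): δ = 42.16°  ✓
  (2,3): δ = 103.55°  ·
antipodal pairs: 3

count = 3; pairs: (0,2), (1,2), (1,3)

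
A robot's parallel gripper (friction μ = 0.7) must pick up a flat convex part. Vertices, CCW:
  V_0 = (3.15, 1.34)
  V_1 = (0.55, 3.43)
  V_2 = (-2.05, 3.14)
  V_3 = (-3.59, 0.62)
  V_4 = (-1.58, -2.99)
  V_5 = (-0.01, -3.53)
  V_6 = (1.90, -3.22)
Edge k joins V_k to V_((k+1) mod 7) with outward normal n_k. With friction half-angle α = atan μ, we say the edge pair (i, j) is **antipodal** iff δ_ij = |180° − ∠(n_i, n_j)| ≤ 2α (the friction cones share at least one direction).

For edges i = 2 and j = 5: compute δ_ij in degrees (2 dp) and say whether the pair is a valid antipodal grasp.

α = atan 0.7 = 34.99°;  2α = 69.98°
edge 2: e_2 = (-1.54, -2.52);  n_2 = (-0.8533, +0.5215)
edge 5: e_5 = (+1.91, +0.31);  n_5 = (+0.1602, -0.9871)
∠(n_2, n_5) = 130.65°
δ = |180° − 130.65°| = 49.35°
49.35° ≤ 2α = 69.98°  →  valid

δ = 49.35°, valid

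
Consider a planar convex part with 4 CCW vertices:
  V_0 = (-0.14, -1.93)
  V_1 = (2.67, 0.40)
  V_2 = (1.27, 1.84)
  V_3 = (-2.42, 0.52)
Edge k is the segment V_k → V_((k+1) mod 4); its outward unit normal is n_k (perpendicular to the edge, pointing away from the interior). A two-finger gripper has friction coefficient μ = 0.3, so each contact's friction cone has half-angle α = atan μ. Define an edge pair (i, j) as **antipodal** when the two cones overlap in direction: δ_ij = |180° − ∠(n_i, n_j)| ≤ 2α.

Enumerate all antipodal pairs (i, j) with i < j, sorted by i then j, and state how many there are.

α = atan 0.3 = 16.70°;  2α = 33.40°
n_0 = (+0.6383, -0.7698)
n_1 = (+0.7170, +0.6971)
n_2 = (-0.3368, +0.9416)
n_3 = (-0.7320, -0.6813)
  (0,1): δ = 85.47°  ·
  (0,2): δ = 19.98°  ✓
  (0,3): δ = 93.28°  ·
  (1,2): δ = 114.51°  ·
  (1,3): δ = 1.25°  ✓
  (2,3): δ = 66.74°  ·
antipodal pairs: 2

count = 2; pairs: (0,2), (1,3)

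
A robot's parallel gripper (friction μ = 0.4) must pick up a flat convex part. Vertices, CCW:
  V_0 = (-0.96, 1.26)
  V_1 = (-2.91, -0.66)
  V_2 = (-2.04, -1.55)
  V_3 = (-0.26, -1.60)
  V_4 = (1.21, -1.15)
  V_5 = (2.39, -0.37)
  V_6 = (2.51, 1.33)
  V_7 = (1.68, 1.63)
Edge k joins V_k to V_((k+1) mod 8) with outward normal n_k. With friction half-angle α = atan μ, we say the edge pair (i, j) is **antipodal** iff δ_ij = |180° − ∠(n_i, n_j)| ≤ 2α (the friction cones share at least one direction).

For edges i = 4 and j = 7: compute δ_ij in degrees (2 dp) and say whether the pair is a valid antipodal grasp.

δ = 25.49°, valid

α = atan 0.4 = 21.80°;  2α = 43.60°
edge 4: e_4 = (+1.18, +0.78);  n_4 = (+0.5514, -0.8342)
edge 7: e_7 = (-2.64, -0.37);  n_7 = (-0.1388, +0.9903)
∠(n_4, n_7) = 154.51°
δ = |180° − 154.51°| = 25.49°
25.49° ≤ 2α = 43.60°  →  valid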